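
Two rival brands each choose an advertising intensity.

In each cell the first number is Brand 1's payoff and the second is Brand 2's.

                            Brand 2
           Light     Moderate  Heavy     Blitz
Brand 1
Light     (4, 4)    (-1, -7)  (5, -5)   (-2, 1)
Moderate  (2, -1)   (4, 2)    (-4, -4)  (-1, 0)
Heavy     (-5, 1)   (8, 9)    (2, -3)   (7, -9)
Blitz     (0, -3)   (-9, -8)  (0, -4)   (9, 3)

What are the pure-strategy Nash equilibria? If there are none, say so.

Brand 1 against Light: payoffs 4, 2, -5, 0 → best response Light.
Brand 1 against Moderate: payoffs -1, 4, 8, -9 → best response Heavy.
Brand 1 against Heavy: payoffs 5, -4, 2, 0 → best response Light.
Brand 1 against Blitz: payoffs -2, -1, 7, 9 → best response Blitz.
Brand 2 against Light: payoffs 4, -7, -5, 1 → best response Light.
Brand 2 against Moderate: payoffs -1, 2, -4, 0 → best response Moderate.
Brand 2 against Heavy: payoffs 1, 9, -3, -9 → best response Moderate.
Brand 2 against Blitz: payoffs -3, -8, -4, 3 → best response Blitz.
Mutual best responses: (Light, Light); (Heavy, Moderate); (Blitz, Blitz).

Pure-strategy Nash equilibria: (Light, Light) and (Heavy, Moderate) and (Blitz, Blitz)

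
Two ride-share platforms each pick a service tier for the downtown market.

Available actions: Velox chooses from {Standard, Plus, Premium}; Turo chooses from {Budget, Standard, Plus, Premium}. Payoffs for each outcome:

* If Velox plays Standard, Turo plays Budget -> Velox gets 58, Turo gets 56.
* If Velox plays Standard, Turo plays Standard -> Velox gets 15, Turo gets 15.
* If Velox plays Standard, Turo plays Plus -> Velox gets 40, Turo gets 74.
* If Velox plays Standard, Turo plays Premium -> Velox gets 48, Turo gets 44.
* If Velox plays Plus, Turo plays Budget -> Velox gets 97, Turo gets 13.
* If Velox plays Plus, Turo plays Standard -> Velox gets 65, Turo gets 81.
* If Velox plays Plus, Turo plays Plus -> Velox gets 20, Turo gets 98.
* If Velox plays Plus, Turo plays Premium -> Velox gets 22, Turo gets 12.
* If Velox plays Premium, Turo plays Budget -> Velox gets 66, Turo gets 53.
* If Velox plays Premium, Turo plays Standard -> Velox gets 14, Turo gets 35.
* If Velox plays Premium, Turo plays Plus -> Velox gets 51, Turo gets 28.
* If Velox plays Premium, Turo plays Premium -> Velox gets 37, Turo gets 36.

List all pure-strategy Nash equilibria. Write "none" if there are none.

Velox against Budget: payoffs 58, 97, 66 → best response Plus.
Velox against Standard: payoffs 15, 65, 14 → best response Plus.
Velox against Plus: payoffs 40, 20, 51 → best response Premium.
Velox against Premium: payoffs 48, 22, 37 → best response Standard.
Turo against Standard: payoffs 56, 15, 74, 44 → best response Plus.
Turo against Plus: payoffs 13, 81, 98, 12 → best response Plus.
Turo against Premium: payoffs 53, 35, 28, 36 → best response Budget.
No profile is a mutual best response for all players.

No pure-strategy Nash equilibrium.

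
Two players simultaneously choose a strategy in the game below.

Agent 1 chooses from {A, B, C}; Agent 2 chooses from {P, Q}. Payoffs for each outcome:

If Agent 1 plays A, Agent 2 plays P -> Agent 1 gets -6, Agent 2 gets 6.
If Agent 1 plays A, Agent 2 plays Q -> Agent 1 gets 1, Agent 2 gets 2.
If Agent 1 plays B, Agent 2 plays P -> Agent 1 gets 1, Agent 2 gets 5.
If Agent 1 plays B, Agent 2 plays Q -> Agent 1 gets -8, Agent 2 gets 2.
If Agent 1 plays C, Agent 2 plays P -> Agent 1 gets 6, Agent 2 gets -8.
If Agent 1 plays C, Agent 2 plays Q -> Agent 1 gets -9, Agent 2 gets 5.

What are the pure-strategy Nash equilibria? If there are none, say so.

Mark each player's best response to every combination of opponents' strategies; a profile where every player is best-responding is a pure Nash equilibrium.
Agent 1 against P: payoffs -6, 1, 6 → best response C.
Agent 1 against Q: payoffs 1, -8, -9 → best response A.
Agent 2 against A: payoffs 6, 2 → best response P.
Agent 2 against B: payoffs 5, 2 → best response P.
Agent 2 against C: payoffs -8, 5 → best response Q.
No profile is a mutual best response for all players.

No pure-strategy Nash equilibrium.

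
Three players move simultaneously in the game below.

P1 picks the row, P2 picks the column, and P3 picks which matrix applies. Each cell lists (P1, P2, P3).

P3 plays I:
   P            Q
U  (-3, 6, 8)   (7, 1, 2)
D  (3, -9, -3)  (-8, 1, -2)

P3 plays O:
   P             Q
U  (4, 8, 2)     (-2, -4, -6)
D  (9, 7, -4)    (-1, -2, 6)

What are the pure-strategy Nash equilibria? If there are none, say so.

There is no pure-strategy Nash equilibrium.

For each player, find the best response to each opponent profile; mutual best responses are the pure NE.
P1 against (P, I): payoffs -3, 3 → best response D.
P1 against (P, O): payoffs 4, 9 → best response D.
P1 against (Q, I): payoffs 7, -8 → best response U.
P1 against (Q, O): payoffs -2, -1 → best response D.
P2 against (U, I): payoffs 6, 1 → best response P.
P2 against (U, O): payoffs 8, -4 → best response P.
P2 against (D, I): payoffs -9, 1 → best response Q.
P2 against (D, O): payoffs 7, -2 → best response P.
P3 against (U, P): payoffs 8, 2 → best response I.
P3 against (U, Q): payoffs 2, -6 → best response I.
P3 against (D, P): payoffs -3, -4 → best response I.
P3 against (D, Q): payoffs -2, 6 → best response O.
No profile is a mutual best response for all players.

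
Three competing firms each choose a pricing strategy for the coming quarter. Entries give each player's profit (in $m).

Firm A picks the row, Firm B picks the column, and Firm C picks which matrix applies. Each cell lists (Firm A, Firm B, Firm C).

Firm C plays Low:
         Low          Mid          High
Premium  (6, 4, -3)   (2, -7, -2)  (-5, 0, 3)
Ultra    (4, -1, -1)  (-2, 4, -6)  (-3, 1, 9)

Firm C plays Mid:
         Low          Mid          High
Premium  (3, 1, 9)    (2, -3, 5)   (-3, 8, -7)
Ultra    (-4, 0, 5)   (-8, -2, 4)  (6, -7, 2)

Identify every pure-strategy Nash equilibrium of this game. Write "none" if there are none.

For each player, find the best response to each opponent profile; mutual best responses are the pure NE.
Firm A against (Low, Low): payoffs 6, 4 → best response Premium.
Firm A against (Low, Mid): payoffs 3, -4 → best response Premium.
Firm A against (Mid, Low): payoffs 2, -2 → best response Premium.
Firm A against (Mid, Mid): payoffs 2, -8 → best response Premium.
Firm A against (High, Low): payoffs -5, -3 → best response Ultra.
Firm A against (High, Mid): payoffs -3, 6 → best response Ultra.
Firm B against (Premium, Low): payoffs 4, -7, 0 → best response Low.
Firm B against (Premium, Mid): payoffs 1, -3, 8 → best response High.
Firm B against (Ultra, Low): payoffs -1, 4, 1 → best response Mid.
Firm B against (Ultra, Mid): payoffs 0, -2, -7 → best response Low.
Firm C against (Premium, Low): payoffs -3, 9 → best response Mid.
Firm C against (Premium, Mid): payoffs -2, 5 → best response Mid.
Firm C against (Premium, High): payoffs 3, -7 → best response Low.
Firm C against (Ultra, Low): payoffs -1, 5 → best response Mid.
Firm C against (Ultra, Mid): payoffs -6, 4 → best response Mid.
Firm C against (Ultra, High): payoffs 9, 2 → best response Low.
No profile is a mutual best response for all players.

There is no pure-strategy Nash equilibrium.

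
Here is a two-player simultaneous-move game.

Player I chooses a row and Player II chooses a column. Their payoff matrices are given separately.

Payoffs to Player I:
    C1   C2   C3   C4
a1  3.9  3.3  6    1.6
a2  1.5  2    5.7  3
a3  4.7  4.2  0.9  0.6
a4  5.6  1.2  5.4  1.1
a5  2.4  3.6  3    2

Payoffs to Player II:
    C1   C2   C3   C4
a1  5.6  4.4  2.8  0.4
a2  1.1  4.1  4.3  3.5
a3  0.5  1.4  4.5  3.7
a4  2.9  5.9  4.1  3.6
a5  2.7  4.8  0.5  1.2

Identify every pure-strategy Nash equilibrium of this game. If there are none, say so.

(a1, C1): Player I can switch to a3 (3.9 → 4.7). Not NE.
(a1, C2): Player I can switch to a3 (3.3 → 4.2). Not NE.
(a1, C3): Player II can switch to C1 (2.8 → 5.6). Not NE.
(a1, C4): Player I can switch to a2 (1.6 → 3). Not NE.
(a2, C1): Player I can switch to a1 (1.5 → 3.9). Not NE.
(a2, C2): Player I can switch to a1 (2 → 3.3). Not NE.
(a2, C3): Player I can switch to a1 (5.7 → 6). Not NE.
(a2, C4): Player II can switch to C2 (3.5 → 4.1). Not NE.
(a3, C1): Player I can switch to a4 (4.7 → 5.6). Not NE.
(a3, C2): Player II can switch to C3 (1.4 → 4.5). Not NE.
(a3, C3): Player I can switch to a1 (0.9 → 6). Not NE.
(a3, C4): Player I can switch to a1 (0.6 → 1.6). Not NE.
(The remaining 8 profiles each have a profitable deviation by the same check.)

This game has no pure Nash equilibrium.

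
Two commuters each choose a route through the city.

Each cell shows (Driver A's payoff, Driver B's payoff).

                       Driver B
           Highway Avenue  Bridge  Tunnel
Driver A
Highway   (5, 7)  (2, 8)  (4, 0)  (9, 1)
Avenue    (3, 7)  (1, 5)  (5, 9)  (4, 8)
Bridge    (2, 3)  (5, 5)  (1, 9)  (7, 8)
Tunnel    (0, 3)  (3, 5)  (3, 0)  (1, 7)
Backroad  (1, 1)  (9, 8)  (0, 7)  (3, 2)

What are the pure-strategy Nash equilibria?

(Avenue, Bridge) and (Backroad, Avenue)

For each strategy profile, look for a profitable unilateral deviation.
(Highway, Highway): Driver B can switch to Avenue (7 → 8). Not NE.
(Highway, Avenue): Driver A can switch to Bridge (2 → 5). Not NE.
(Highway, Bridge): Driver A can switch to Avenue (4 → 5). Not NE.
(Highway, Tunnel): Driver B can switch to Highway (1 → 7). Not NE.
(Avenue, Highway): Driver A can switch to Highway (3 → 5). Not NE.
(Avenue, Avenue): Driver A can switch to Highway (1 → 2). Not NE.
(Avenue, Bridge): Driver A gets 5, best alternative 4; Driver B gets 9, best alternative 8. No profitable deviation — NE.
(Avenue, Tunnel): Driver A can switch to Highway (4 → 9). Not NE.
(Bridge, Highway): Driver A can switch to Highway (2 → 5). Not NE.
(Bridge, Avenue): Driver A can switch to Backroad (5 → 9). Not NE.
(Bridge, Bridge): Driver A can switch to Highway (1 → 4). Not NE.
(Backroad, Avenue): Driver A gets 9, best alternative 5; Driver B gets 8, best alternative 7. No profitable deviation — NE.
(The remaining 8 profiles each have a profitable deviation by the same check.)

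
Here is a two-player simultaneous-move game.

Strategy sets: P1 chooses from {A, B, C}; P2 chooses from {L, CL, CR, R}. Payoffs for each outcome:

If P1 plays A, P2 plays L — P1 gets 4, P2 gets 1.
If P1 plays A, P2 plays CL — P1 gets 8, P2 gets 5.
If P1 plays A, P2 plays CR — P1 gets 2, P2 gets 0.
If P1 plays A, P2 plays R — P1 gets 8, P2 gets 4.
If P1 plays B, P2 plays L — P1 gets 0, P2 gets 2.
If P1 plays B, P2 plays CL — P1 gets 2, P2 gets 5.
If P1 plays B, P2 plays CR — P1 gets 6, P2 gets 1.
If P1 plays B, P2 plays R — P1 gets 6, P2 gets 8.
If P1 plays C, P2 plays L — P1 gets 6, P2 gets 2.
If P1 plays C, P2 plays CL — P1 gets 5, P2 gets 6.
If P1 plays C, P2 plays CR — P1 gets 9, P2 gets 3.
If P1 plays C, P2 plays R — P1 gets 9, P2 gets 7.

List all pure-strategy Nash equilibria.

For each player, find the best response to each opponent profile; mutual best responses are the pure NE.
P1 against L: payoffs 4, 0, 6 → best response C.
P1 against CL: payoffs 8, 2, 5 → best response A.
P1 against CR: payoffs 2, 6, 9 → best response C.
P1 against R: payoffs 8, 6, 9 → best response C.
P2 against A: payoffs 1, 5, 0, 4 → best response CL.
P2 against B: payoffs 2, 5, 1, 8 → best response R.
P2 against C: payoffs 2, 6, 3, 7 → best response R.
Mutual best responses: (A, CL); (C, R).

The pure Nash equilibria are (A, CL); (C, R).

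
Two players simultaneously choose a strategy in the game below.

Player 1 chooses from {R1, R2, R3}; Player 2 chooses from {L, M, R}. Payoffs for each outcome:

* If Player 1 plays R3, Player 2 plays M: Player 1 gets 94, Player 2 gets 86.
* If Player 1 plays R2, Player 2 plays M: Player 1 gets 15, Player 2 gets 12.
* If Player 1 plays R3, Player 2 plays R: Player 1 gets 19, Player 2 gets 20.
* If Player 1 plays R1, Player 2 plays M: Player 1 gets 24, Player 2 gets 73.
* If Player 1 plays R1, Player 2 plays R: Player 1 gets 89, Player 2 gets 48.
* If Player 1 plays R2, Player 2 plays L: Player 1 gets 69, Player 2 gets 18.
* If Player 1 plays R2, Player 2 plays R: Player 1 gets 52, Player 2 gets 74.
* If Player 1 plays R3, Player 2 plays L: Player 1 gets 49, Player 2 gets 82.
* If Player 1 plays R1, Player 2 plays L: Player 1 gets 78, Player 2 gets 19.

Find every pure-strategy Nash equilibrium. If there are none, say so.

The unique pure-strategy Nash equilibrium is (R3, M).

(R1, L): Player 2 can switch to M (19 → 73). Not NE.
(R1, M): Player 1 can switch to R3 (24 → 94). Not NE.
(R1, R): Player 2 can switch to M (48 → 73). Not NE.
(R2, L): Player 1 can switch to R1 (69 → 78). Not NE.
(R2, M): Player 1 can switch to R1 (15 → 24). Not NE.
(R2, R): Player 1 can switch to R1 (52 → 89). Not NE.
(R3, L): Player 1 can switch to R1 (49 → 78). Not NE.
(R3, M): Player 1 gets 94, best alternative 24; Player 2 gets 86, best alternative 82. No profitable deviation — NE.
(R3, R): Player 1 can switch to R1 (19 → 89). Not NE.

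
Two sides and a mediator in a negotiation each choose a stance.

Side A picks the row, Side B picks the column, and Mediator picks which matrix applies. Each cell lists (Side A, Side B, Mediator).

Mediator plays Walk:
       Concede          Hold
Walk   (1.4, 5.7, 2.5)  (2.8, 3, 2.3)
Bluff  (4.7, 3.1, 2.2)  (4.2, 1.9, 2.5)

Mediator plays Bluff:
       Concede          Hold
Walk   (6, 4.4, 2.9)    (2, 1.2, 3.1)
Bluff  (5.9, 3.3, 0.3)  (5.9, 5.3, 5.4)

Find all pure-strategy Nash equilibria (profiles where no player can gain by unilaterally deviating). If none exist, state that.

(Walk, Concede, Walk): Side A can switch to Bluff (1.4 → 4.7). Not NE.
(Walk, Concede, Bluff): Side A gets 6, best alternative 5.9; Side B gets 4.4, best alternative 1.2; Mediator gets 2.9, best alternative 2.5. No profitable deviation — NE.
(Walk, Hold, Walk): Side A can switch to Bluff (2.8 → 4.2). Not NE.
(Walk, Hold, Bluff): Side A can switch to Bluff (2 → 5.9). Not NE.
(Bluff, Concede, Walk): Side A gets 4.7, best alternative 1.4; Side B gets 3.1, best alternative 1.9; Mediator gets 2.2, best alternative 0.3. No profitable deviation — NE.
(Bluff, Concede, Bluff): Side A can switch to Walk (5.9 → 6). Not NE.
(Bluff, Hold, Walk): Side B can switch to Concede (1.9 → 3.1). Not NE.
(Bluff, Hold, Bluff): Side A gets 5.9, best alternative 2; Side B gets 5.3, best alternative 3.3; Mediator gets 5.4, best alternative 2.5. No profitable deviation — NE.

The pure Nash equilibria are (Walk, Concede, Bluff); (Bluff, Concede, Walk); (Bluff, Hold, Bluff).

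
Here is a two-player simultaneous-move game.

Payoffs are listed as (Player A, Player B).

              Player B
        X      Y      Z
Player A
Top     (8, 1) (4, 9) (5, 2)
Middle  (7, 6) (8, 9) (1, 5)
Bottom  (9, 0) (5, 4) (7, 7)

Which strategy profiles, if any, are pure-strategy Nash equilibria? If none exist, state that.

(Middle, Y), (Bottom, Z)

(Top, X): Player A can switch to Bottom (8 → 9). Not NE.
(Top, Y): Player A can switch to Middle (4 → 8). Not NE.
(Top, Z): Player A can switch to Bottom (5 → 7). Not NE.
(Middle, X): Player A can switch to Top (7 → 8). Not NE.
(Middle, Y): Player A gets 8, best alternative 5; Player B gets 9, best alternative 6. No profitable deviation — NE.
(Middle, Z): Player A can switch to Top (1 → 5). Not NE.
(Bottom, X): Player B can switch to Y (0 → 4). Not NE.
(Bottom, Y): Player A can switch to Middle (5 → 8). Not NE.
(Bottom, Z): Player A gets 7, best alternative 5; Player B gets 7, best alternative 4. No profitable deviation — NE.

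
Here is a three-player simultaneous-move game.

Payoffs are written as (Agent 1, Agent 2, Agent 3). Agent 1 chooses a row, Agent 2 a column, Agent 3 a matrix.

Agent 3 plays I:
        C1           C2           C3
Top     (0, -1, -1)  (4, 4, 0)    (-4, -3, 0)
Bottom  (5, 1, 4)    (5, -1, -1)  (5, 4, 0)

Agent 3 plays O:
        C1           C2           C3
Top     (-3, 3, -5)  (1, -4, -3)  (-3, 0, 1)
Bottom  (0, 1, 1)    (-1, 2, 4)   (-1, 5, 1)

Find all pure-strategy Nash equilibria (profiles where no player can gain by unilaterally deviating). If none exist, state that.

Pure NE: (Bottom, C3, O)

Agent 1 against (C1, I): payoffs 0, 5 → best response Bottom.
Agent 1 against (C1, O): payoffs -3, 0 → best response Bottom.
Agent 1 against (C2, I): payoffs 4, 5 → best response Bottom.
Agent 1 against (C2, O): payoffs 1, -1 → best response Top.
Agent 1 against (C3, I): payoffs -4, 5 → best response Bottom.
Agent 1 against (C3, O): payoffs -3, -1 → best response Bottom.
Agent 2 against (Top, I): payoffs -1, 4, -3 → best response C2.
Agent 2 against (Top, O): payoffs 3, -4, 0 → best response C1.
Agent 2 against (Bottom, I): payoffs 1, -1, 4 → best response C3.
Agent 2 against (Bottom, O): payoffs 1, 2, 5 → best response C3.
Agent 3 against (Top, C1): payoffs -1, -5 → best response I.
Agent 3 against (Top, C2): payoffs 0, -3 → best response I.
Agent 3 against (Top, C3): payoffs 0, 1 → best response O.
Agent 3 against (Bottom, C1): payoffs 4, 1 → best response I.
Agent 3 against (Bottom, C2): payoffs -1, 4 → best response O.
Agent 3 against (Bottom, C3): payoffs 0, 1 → best response O.
Mutual best responses: (Bottom, C3, O).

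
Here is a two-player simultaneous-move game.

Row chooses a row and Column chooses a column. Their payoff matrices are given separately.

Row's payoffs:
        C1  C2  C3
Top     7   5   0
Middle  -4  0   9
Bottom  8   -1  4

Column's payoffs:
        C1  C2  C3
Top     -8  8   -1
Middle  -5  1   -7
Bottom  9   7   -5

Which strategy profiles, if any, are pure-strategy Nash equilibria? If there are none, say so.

(Top, C2) and (Bottom, C1)

Row against C1: payoffs 7, -4, 8 → best response Bottom.
Row against C2: payoffs 5, 0, -1 → best response Top.
Row against C3: payoffs 0, 9, 4 → best response Middle.
Column against Top: payoffs -8, 8, -1 → best response C2.
Column against Middle: payoffs -5, 1, -7 → best response C2.
Column against Bottom: payoffs 9, 7, -5 → best response C1.
Mutual best responses: (Top, C2); (Bottom, C1).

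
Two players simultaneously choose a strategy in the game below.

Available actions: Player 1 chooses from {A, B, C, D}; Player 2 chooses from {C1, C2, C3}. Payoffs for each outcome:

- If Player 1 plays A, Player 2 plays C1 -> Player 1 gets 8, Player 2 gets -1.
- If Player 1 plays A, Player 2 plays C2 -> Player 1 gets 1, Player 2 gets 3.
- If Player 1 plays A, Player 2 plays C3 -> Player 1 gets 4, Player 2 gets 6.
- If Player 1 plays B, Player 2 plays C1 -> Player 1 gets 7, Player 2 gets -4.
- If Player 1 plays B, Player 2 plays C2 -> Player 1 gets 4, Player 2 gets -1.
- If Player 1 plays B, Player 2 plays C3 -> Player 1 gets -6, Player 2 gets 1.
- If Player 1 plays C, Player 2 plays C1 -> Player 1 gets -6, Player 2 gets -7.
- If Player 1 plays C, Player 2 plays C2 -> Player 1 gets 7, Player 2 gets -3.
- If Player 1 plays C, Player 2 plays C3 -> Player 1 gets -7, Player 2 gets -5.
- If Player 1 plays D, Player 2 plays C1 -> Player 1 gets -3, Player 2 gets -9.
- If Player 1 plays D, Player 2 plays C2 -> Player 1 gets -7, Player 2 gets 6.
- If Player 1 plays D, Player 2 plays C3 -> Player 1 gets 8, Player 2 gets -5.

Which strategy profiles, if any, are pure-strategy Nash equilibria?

Pure NE: (C, C2)

Player 1 against C1: payoffs 8, 7, -6, -3 → best response A.
Player 1 against C2: payoffs 1, 4, 7, -7 → best response C.
Player 1 against C3: payoffs 4, -6, -7, 8 → best response D.
Player 2 against A: payoffs -1, 3, 6 → best response C3.
Player 2 against B: payoffs -4, -1, 1 → best response C3.
Player 2 against C: payoffs -7, -3, -5 → best response C2.
Player 2 against D: payoffs -9, 6, -5 → best response C2.
Mutual best responses: (C, C2).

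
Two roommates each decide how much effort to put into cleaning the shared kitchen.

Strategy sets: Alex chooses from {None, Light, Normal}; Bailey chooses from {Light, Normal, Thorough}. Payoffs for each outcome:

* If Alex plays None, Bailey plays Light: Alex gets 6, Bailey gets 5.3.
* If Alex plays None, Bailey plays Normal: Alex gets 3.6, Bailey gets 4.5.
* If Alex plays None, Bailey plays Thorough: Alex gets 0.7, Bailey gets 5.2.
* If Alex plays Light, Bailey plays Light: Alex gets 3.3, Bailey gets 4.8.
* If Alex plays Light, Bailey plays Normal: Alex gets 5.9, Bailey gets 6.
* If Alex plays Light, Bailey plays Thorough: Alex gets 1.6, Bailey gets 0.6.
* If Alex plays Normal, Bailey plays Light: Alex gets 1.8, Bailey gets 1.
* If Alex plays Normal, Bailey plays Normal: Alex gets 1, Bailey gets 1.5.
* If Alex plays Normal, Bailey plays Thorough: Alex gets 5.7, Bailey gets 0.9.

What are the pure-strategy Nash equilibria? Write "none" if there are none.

Alex against Light: payoffs 6, 3.3, 1.8 → best response None.
Alex against Normal: payoffs 3.6, 5.9, 1 → best response Light.
Alex against Thorough: payoffs 0.7, 1.6, 5.7 → best response Normal.
Bailey against None: payoffs 5.3, 4.5, 5.2 → best response Light.
Bailey against Light: payoffs 4.8, 6, 0.6 → best response Normal.
Bailey against Normal: payoffs 1, 1.5, 0.9 → best response Normal.
Mutual best responses: (None, Light); (Light, Normal).

(None, Light), (Light, Normal)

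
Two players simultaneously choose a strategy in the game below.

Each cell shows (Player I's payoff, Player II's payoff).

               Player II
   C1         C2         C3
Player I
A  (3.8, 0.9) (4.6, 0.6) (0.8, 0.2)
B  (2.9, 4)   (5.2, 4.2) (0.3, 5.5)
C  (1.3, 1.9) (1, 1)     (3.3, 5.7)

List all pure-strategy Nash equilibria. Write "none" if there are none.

(A, C1), (C, C3)

(A, C1): Player I gets 3.8, best alternative 2.9; Player II gets 0.9, best alternative 0.6. No profitable deviation — NE.
(A, C2): Player I can switch to B (4.6 → 5.2). Not NE.
(A, C3): Player I can switch to C (0.8 → 3.3). Not NE.
(B, C1): Player I can switch to A (2.9 → 3.8). Not NE.
(B, C2): Player II can switch to C3 (4.2 → 5.5). Not NE.
(B, C3): Player I can switch to A (0.3 → 0.8). Not NE.
(C, C1): Player I can switch to A (1.3 → 3.8). Not NE.
(C, C2): Player I can switch to A (1 → 4.6). Not NE.
(C, C3): Player I gets 3.3, best alternative 0.8; Player II gets 5.7, best alternative 1.9. No profitable deviation — NE.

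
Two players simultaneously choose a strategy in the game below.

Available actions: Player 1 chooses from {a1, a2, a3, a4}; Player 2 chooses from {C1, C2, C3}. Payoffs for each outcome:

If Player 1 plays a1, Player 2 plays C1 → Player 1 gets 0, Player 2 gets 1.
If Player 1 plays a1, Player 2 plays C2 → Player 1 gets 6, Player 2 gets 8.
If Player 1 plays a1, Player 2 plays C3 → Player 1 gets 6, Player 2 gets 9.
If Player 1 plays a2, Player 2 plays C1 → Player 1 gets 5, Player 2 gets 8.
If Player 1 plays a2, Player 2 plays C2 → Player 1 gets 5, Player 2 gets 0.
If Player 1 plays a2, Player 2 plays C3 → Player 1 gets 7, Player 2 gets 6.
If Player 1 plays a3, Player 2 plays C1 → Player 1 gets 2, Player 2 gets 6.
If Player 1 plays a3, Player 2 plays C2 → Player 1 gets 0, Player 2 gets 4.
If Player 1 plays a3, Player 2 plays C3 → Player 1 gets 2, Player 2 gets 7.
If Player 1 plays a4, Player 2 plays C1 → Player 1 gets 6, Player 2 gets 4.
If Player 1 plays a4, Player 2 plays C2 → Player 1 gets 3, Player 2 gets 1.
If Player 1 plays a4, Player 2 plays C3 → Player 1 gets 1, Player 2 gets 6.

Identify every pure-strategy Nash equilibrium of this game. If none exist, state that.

There is no pure-strategy Nash equilibrium.

(a1, C1): Player 1 can switch to a2 (0 → 5). Not NE.
(a1, C2): Player 2 can switch to C3 (8 → 9). Not NE.
(a1, C3): Player 1 can switch to a2 (6 → 7). Not NE.
(a2, C1): Player 1 can switch to a4 (5 → 6). Not NE.
(a2, C2): Player 1 can switch to a1 (5 → 6). Not NE.
(a2, C3): Player 2 can switch to C1 (6 → 8). Not NE.
(The remaining 6 profiles each have a profitable deviation by the same check.)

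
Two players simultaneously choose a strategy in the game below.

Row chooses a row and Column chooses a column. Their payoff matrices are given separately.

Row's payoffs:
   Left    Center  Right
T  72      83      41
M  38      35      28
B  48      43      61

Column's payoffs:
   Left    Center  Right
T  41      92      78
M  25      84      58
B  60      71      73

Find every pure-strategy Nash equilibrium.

(T, Center) and (B, Right)

For each player, find the best response to each opponent profile; mutual best responses are the pure NE.
Row against Left: payoffs 72, 38, 48 → best response T.
Row against Center: payoffs 83, 35, 43 → best response T.
Row against Right: payoffs 41, 28, 61 → best response B.
Column against T: payoffs 41, 92, 78 → best response Center.
Column against M: payoffs 25, 84, 58 → best response Center.
Column against B: payoffs 60, 71, 73 → best response Right.
Mutual best responses: (T, Center); (B, Right).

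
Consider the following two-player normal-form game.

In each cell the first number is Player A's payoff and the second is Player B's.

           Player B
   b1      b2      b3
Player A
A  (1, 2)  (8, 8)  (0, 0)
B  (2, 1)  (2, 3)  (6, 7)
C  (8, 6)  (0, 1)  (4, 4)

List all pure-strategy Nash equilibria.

Pure-strategy Nash equilibria: (A, b2), (B, b3), (C, b1)

Player A against b1: payoffs 1, 2, 8 → best response C.
Player A against b2: payoffs 8, 2, 0 → best response A.
Player A against b3: payoffs 0, 6, 4 → best response B.
Player B against A: payoffs 2, 8, 0 → best response b2.
Player B against B: payoffs 1, 3, 7 → best response b3.
Player B against C: payoffs 6, 1, 4 → best response b1.
Mutual best responses: (A, b2); (B, b3); (C, b1).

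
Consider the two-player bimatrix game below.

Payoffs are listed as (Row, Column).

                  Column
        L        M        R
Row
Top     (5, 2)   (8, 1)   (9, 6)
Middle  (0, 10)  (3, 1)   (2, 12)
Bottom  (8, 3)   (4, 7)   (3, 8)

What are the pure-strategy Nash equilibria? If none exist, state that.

Row against L: payoffs 5, 0, 8 → best response Bottom.
Row against M: payoffs 8, 3, 4 → best response Top.
Row against R: payoffs 9, 2, 3 → best response Top.
Column against Top: payoffs 2, 1, 6 → best response R.
Column against Middle: payoffs 10, 1, 12 → best response R.
Column against Bottom: payoffs 3, 7, 8 → best response R.
Mutual best responses: (Top, R).

The unique pure-strategy Nash equilibrium is (Top, R).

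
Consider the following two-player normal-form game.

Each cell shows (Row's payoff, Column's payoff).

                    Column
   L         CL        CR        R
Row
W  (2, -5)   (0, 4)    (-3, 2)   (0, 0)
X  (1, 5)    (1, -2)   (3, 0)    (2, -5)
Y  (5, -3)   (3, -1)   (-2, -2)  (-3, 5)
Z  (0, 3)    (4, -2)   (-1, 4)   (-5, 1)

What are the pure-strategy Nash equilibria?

For each strategy profile, look for a profitable unilateral deviation.
(W, L): Row can switch to Y (2 → 5). Not NE.
(W, CL): Row can switch to X (0 → 1). Not NE.
(W, CR): Row can switch to X (-3 → 3). Not NE.
(W, R): Row can switch to X (0 → 2). Not NE.
(X, L): Row can switch to W (1 → 2). Not NE.
(X, CL): Row can switch to Y (1 → 3). Not NE.
(The remaining 10 profiles each have a profitable deviation by the same check.)

There is no pure-strategy Nash equilibrium.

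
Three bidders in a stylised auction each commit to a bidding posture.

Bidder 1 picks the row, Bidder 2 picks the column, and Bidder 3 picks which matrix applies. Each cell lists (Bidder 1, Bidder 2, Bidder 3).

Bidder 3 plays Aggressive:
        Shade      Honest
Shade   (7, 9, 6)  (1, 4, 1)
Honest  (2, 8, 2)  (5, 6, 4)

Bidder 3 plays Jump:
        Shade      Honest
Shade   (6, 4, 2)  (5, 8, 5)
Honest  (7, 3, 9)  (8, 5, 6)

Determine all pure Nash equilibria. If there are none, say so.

The pure Nash equilibria are (Shade, Shade, Aggressive); (Honest, Honest, Jump).

Mark each player's best response to every combination of opponents' strategies; a profile where every player is best-responding is a pure Nash equilibrium.
Bidder 1 against (Shade, Aggressive): payoffs 7, 2 → best response Shade.
Bidder 1 against (Shade, Jump): payoffs 6, 7 → best response Honest.
Bidder 1 against (Honest, Aggressive): payoffs 1, 5 → best response Honest.
Bidder 1 against (Honest, Jump): payoffs 5, 8 → best response Honest.
Bidder 2 against (Shade, Aggressive): payoffs 9, 4 → best response Shade.
Bidder 2 against (Shade, Jump): payoffs 4, 8 → best response Honest.
Bidder 2 against (Honest, Aggressive): payoffs 8, 6 → best response Shade.
Bidder 2 against (Honest, Jump): payoffs 3, 5 → best response Honest.
Bidder 3 against (Shade, Shade): payoffs 6, 2 → best response Aggressive.
Bidder 3 against (Shade, Honest): payoffs 1, 5 → best response Jump.
Bidder 3 against (Honest, Shade): payoffs 2, 9 → best response Jump.
Bidder 3 against (Honest, Honest): payoffs 4, 6 → best response Jump.
Mutual best responses: (Shade, Shade, Aggressive); (Honest, Honest, Jump).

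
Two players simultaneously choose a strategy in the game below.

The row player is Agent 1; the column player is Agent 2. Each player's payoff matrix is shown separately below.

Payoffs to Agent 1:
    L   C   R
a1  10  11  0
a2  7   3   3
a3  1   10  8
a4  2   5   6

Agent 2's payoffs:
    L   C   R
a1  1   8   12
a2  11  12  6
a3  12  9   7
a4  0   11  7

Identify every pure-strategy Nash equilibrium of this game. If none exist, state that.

Check each profile: it is a Nash equilibrium iff no player can strictly gain by switching unilaterally.
(a1, L): Agent 2 can switch to C (1 → 8). Not NE.
(a1, C): Agent 2 can switch to R (8 → 12). Not NE.
(a1, R): Agent 1 can switch to a2 (0 → 3). Not NE.
(a2, L): Agent 1 can switch to a1 (7 → 10). Not NE.
(a2, C): Agent 1 can switch to a1 (3 → 11). Not NE.
(a2, R): Agent 1 can switch to a3 (3 → 8). Not NE.
(a3, L): Agent 1 can switch to a1 (1 → 10). Not NE.
(a3, C): Agent 1 can switch to a1 (10 → 11). Not NE.
(The remaining 4 profiles each have a profitable deviation by the same check.)

none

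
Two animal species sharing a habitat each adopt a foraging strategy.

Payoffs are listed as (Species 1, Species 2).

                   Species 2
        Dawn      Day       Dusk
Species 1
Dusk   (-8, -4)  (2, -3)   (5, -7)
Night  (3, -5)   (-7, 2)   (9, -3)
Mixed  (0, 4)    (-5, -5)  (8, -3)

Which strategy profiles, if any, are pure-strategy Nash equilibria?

Species 1 against Dawn: payoffs -8, 3, 0 → best response Night.
Species 1 against Day: payoffs 2, -7, -5 → best response Dusk.
Species 1 against Dusk: payoffs 5, 9, 8 → best response Night.
Species 2 against Dusk: payoffs -4, -3, -7 → best response Day.
Species 2 against Night: payoffs -5, 2, -3 → best response Day.
Species 2 against Mixed: payoffs 4, -5, -3 → best response Dawn.
Mutual best responses: (Dusk, Day).

The unique pure-strategy Nash equilibrium is (Dusk, Day).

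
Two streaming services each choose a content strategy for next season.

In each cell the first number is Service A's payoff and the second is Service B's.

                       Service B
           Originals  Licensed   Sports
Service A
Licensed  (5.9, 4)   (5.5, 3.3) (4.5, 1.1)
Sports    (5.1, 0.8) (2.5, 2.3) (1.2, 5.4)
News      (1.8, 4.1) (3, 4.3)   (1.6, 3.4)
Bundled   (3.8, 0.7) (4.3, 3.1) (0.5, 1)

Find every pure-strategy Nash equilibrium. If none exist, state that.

Mark each player's best response to every combination of opponents' strategies; a profile where every player is best-responding is a pure Nash equilibrium.
Service A against Originals: payoffs 5.9, 5.1, 1.8, 3.8 → best response Licensed.
Service A against Licensed: payoffs 5.5, 2.5, 3, 4.3 → best response Licensed.
Service A against Sports: payoffs 4.5, 1.2, 1.6, 0.5 → best response Licensed.
Service B against Licensed: payoffs 4, 3.3, 1.1 → best response Originals.
Service B against Sports: payoffs 0.8, 2.3, 5.4 → best response Sports.
Service B against News: payoffs 4.1, 4.3, 3.4 → best response Licensed.
Service B against Bundled: payoffs 0.7, 3.1, 1 → best response Licensed.
Mutual best responses: (Licensed, Originals).

The unique pure-strategy Nash equilibrium is (Licensed, Originals).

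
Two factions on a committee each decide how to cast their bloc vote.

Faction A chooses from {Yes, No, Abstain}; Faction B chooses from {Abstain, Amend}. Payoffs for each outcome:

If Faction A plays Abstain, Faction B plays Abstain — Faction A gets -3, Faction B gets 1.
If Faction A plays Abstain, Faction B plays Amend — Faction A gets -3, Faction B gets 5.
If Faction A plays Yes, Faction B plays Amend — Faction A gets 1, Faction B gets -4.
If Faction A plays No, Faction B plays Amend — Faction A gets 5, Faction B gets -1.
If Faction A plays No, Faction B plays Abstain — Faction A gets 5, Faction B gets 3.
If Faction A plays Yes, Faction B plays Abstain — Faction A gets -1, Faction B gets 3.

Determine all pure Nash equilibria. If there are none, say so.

Pure NE: (No, Abstain)

(Yes, Abstain): Faction A can switch to No (-1 → 5). Not NE.
(Yes, Amend): Faction A can switch to No (1 → 5). Not NE.
(No, Abstain): Faction A gets 5, best alternative -1; Faction B gets 3, best alternative -1. No profitable deviation — NE.
(No, Amend): Faction B can switch to Abstain (-1 → 3). Not NE.
(Abstain, Abstain): Faction A can switch to Yes (-3 → -1). Not NE.
(Abstain, Amend): Faction A can switch to Yes (-3 → 1). Not NE.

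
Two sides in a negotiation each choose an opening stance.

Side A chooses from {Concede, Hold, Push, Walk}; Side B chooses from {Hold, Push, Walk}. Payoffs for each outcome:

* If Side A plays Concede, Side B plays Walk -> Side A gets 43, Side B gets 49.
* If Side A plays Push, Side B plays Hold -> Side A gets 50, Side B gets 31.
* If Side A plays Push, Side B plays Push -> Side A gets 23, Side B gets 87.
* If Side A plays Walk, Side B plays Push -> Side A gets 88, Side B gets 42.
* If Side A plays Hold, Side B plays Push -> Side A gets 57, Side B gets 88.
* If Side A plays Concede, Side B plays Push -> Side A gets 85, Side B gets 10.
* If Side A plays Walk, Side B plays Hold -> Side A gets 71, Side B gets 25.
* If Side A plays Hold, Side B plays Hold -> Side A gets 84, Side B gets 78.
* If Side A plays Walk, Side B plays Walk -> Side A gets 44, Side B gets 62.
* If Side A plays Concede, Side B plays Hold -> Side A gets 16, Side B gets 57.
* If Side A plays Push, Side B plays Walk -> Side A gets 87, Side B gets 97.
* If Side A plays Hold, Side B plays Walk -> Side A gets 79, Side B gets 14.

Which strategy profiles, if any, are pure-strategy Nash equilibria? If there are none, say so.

Check each profile: it is a Nash equilibrium iff no player can strictly gain by switching unilaterally.
(Concede, Hold): Side A can switch to Hold (16 → 84). Not NE.
(Concede, Push): Side A can switch to Walk (85 → 88). Not NE.
(Concede, Walk): Side A can switch to Hold (43 → 79). Not NE.
(Hold, Hold): Side B can switch to Push (78 → 88). Not NE.
(Hold, Push): Side A can switch to Concede (57 → 85). Not NE.
(Hold, Walk): Side A can switch to Push (79 → 87). Not NE.
(Push, Hold): Side A can switch to Hold (50 → 84). Not NE.
(Push, Push): Side A can switch to Concede (23 → 85). Not NE.
(Push, Walk): Side A gets 87, best alternative 79; Side B gets 97, best alternative 87. No profitable deviation — NE.
(Walk, Hold): Side A can switch to Hold (71 → 84). Not NE.
(Walk, Push): Side B can switch to Walk (42 → 62). Not NE.
(The remaining 1 profile has a profitable deviation by the same check.)

The unique pure-strategy Nash equilibrium is (Push, Walk).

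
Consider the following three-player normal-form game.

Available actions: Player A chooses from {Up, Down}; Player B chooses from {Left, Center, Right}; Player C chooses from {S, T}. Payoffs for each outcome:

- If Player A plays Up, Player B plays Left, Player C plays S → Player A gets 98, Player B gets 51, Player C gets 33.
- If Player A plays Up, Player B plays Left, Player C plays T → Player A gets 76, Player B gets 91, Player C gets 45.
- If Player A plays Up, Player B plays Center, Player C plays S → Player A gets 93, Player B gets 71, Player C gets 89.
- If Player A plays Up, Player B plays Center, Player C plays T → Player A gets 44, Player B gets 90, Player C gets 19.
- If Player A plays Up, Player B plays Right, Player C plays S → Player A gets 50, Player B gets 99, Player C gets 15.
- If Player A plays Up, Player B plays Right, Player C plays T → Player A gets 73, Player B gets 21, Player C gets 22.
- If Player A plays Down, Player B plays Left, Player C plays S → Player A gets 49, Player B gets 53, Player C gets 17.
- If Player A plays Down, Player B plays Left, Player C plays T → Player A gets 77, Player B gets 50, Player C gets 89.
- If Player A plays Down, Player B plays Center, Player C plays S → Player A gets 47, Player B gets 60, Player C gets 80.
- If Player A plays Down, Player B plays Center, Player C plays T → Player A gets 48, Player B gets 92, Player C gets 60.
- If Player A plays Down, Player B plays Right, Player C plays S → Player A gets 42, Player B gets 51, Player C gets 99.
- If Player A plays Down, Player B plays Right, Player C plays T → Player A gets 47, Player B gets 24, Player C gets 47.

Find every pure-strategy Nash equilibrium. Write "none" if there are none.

Player A against (Left, S): payoffs 98, 49 → best response Up.
Player A against (Left, T): payoffs 76, 77 → best response Down.
Player A against (Center, S): payoffs 93, 47 → best response Up.
Player A against (Center, T): payoffs 44, 48 → best response Down.
Player A against (Right, S): payoffs 50, 42 → best response Up.
Player A against (Right, T): payoffs 73, 47 → best response Up.
Player B against (Up, S): payoffs 51, 71, 99 → best response Right.
Player B against (Up, T): payoffs 91, 90, 21 → best response Left.
Player B against (Down, S): payoffs 53, 60, 51 → best response Center.
Player B against (Down, T): payoffs 50, 92, 24 → best response Center.
Player C against (Up, Left): payoffs 33, 45 → best response T.
Player C against (Up, Center): payoffs 89, 19 → best response S.
Player C against (Up, Right): payoffs 15, 22 → best response T.
Player C against (Down, Left): payoffs 17, 89 → best response T.
Player C against (Down, Center): payoffs 80, 60 → best response S.
Player C against (Down, Right): payoffs 99, 47 → best response S.
No profile is a mutual best response for all players.

There is no pure-strategy Nash equilibrium.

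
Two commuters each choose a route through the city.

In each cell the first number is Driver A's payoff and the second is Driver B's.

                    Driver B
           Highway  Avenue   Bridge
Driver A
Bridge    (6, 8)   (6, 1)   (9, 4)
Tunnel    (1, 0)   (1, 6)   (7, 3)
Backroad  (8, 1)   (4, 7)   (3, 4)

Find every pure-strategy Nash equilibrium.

none

Mark each player's best response to every combination of opponents' strategies; a profile where every player is best-responding is a pure Nash equilibrium.
Driver A against Highway: payoffs 6, 1, 8 → best response Backroad.
Driver A against Avenue: payoffs 6, 1, 4 → best response Bridge.
Driver A against Bridge: payoffs 9, 7, 3 → best response Bridge.
Driver B against Bridge: payoffs 8, 1, 4 → best response Highway.
Driver B against Tunnel: payoffs 0, 6, 3 → best response Avenue.
Driver B against Backroad: payoffs 1, 7, 4 → best response Avenue.
No profile is a mutual best response for all players.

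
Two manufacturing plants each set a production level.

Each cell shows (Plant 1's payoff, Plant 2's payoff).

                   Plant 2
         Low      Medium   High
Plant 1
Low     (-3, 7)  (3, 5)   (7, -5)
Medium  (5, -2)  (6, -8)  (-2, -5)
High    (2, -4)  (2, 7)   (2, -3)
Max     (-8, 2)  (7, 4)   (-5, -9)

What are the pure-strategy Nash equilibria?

The pure Nash equilibria are (Medium, Low), (Max, Medium).

Plant 1 against Low: payoffs -3, 5, 2, -8 → best response Medium.
Plant 1 against Medium: payoffs 3, 6, 2, 7 → best response Max.
Plant 1 against High: payoffs 7, -2, 2, -5 → best response Low.
Plant 2 against Low: payoffs 7, 5, -5 → best response Low.
Plant 2 against Medium: payoffs -2, -8, -5 → best response Low.
Plant 2 against High: payoffs -4, 7, -3 → best response Medium.
Plant 2 against Max: payoffs 2, 4, -9 → best response Medium.
Mutual best responses: (Medium, Low); (Max, Medium).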